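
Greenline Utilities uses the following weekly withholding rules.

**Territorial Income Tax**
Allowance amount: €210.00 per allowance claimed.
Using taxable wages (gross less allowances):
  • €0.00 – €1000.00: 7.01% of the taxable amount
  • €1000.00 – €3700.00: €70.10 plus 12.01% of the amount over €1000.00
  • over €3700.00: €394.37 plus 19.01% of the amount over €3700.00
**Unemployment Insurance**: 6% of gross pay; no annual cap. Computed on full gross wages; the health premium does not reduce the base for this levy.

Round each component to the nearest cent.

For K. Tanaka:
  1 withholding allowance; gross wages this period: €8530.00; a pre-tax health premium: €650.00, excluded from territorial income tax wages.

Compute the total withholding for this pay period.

€1660.87

Territorial Income Tax: taxable = €8530.00 − €650.00 − 1×€210.00 = €7670.00
  €394.37 + 19.01% × (€7670.00 − €3700.00) = €394.37 + 19.01% × €3970.00 = €1149.07
Unemployment Insurance: 6% × €8530.00 = €511.80
Total: €1149.07 + €511.80 = €1660.87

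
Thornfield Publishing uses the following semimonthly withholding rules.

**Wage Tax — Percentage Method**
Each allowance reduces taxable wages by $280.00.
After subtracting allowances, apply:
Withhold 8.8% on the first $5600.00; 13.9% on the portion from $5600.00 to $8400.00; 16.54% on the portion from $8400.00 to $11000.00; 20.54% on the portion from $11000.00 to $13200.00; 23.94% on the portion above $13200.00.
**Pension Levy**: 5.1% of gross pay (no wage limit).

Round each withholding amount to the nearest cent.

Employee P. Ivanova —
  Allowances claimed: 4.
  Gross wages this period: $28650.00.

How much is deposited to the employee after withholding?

Wage Tax: taxable = $28650.00 − 4×$280.00 = $27530.00
  $1763.92 + 23.94% × ($27530.00 − $13200.00) = $1763.92 + 23.94% × $14330.00 = $5194.52
Pension Levy: 5.1% × $28650.00 = $1461.15
Total withheld: $5194.52 + $1461.15 = $6655.67
Net pay: $28650.00 − $6655.67 = $21994.33

$21994.33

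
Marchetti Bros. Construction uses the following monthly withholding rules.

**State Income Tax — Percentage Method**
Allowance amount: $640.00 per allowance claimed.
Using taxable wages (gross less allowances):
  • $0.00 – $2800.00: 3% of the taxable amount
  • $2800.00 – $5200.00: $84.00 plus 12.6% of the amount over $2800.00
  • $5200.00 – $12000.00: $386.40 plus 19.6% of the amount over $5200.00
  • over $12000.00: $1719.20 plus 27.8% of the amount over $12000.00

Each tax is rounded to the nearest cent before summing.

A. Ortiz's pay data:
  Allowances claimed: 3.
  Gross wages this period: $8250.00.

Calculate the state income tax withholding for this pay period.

$607.88

State Income Tax: taxable = $8250.00 − 3×$640.00 = $6330.00
  $386.40 + 19.6% × ($6330.00 − $5200.00) = $386.40 + 19.6% × $1130.00 = $607.88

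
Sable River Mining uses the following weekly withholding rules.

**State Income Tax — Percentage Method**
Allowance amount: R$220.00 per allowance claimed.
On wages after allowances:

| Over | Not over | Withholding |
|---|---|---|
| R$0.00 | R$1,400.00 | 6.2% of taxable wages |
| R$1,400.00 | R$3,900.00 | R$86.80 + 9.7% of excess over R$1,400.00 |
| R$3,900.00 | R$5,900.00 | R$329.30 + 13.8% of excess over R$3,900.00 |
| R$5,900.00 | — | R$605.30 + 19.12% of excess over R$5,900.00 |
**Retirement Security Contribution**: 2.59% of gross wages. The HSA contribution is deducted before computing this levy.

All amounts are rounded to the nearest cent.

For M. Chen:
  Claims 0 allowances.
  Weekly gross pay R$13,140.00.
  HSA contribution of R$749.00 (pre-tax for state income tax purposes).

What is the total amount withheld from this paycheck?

R$2,167.31

State Income Tax: taxable = R$13,140.00 − R$749.00 = R$12,391.00
  R$605.30 + 19.12% × (R$12,391.00 − R$5,900.00) = R$605.30 + 19.12% × R$6,491.00 = R$1,846.38
Retirement Security Contribution: 2.59% × R$12,391.00 = R$320.93
Total: R$1,846.38 + R$320.93 = R$2,167.31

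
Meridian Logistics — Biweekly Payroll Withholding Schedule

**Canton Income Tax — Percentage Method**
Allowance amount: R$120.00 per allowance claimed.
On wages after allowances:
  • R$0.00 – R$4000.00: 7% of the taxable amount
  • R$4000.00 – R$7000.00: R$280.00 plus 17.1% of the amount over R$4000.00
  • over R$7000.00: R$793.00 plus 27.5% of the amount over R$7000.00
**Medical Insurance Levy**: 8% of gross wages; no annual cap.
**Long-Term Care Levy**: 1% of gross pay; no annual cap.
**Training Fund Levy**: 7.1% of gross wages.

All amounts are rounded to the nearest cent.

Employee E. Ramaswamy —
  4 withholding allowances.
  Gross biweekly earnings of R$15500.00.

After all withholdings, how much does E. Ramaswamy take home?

Canton Income Tax: taxable = R$15500.00 − 4×R$120.00 = R$15020.00
  R$793.00 + 27.5% × (R$15020.00 − R$7000.00) = R$793.00 + 27.5% × R$8020.00 = R$2998.50
Medical Insurance Levy: 8% × R$15500.00 = R$1240.00
Long-Term Care Levy: 1% × R$15500.00 = R$155.00
Training Fund Levy: 7.1% × R$15500.00 = R$1100.50
Total withheld: R$2998.50 + R$1240.00 + R$155.00 + R$1100.50 = R$5494.00
Net pay: R$15500.00 − R$5494.00 = R$10006.00

R$10006.00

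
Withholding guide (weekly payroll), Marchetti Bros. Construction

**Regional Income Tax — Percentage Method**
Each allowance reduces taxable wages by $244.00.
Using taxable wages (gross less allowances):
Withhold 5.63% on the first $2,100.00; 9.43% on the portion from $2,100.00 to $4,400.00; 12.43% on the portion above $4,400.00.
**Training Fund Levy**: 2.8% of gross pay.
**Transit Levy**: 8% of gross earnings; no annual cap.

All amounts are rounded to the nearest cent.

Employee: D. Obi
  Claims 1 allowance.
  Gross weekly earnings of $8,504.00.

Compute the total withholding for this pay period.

$1,733.35

Regional Income Tax: taxable = $8,504.00 − 1×$244.00 = $8,260.00
  $335.12 + 12.43% × ($8,260.00 − $4,400.00) = $335.12 + 12.43% × $3,860.00 = $814.92
Training Fund Levy: 2.8% × $8,504.00 = $238.11
Transit Levy: 8% × $8,504.00 = $680.32
Total: $814.92 + $238.11 + $680.32 = $1,733.35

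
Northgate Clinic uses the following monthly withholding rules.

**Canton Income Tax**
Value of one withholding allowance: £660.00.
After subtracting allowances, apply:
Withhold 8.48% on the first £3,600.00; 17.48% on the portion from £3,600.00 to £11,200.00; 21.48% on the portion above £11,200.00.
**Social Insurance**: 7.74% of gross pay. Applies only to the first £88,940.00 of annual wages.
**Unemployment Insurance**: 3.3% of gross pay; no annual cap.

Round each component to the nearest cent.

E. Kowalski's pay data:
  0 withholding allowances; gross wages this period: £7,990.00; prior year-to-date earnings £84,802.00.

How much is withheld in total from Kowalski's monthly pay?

£1,656.60

Canton Income Tax: taxable = £7,990.00
  £305.28 + 17.48% × (£7,990.00 − £3,600.00) = £305.28 + 17.48% × £4,390.00 = £1,072.65
Social Insurance: cap £88,940.00 − YTD £84,802.00 = £4,138.00 subject; 7.74% × £4,138.00 = £320.28
Unemployment Insurance: 3.3% × £7,990.00 = £263.67
Total: £1,072.65 + £320.28 + £263.67 = £1,656.60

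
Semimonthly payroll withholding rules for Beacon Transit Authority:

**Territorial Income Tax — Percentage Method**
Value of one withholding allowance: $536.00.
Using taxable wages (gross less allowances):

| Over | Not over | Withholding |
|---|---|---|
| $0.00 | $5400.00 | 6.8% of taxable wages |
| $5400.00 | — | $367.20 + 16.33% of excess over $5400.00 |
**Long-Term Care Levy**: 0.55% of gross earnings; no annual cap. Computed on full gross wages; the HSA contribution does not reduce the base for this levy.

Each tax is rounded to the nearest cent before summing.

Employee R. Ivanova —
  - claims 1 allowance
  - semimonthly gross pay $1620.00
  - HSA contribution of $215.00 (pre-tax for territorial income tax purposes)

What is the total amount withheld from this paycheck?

Territorial Income Tax: taxable = $1620.00 − $215.00 − 1×$536.00 = $869.00
  6.8% × $869.00 = $59.09
Long-Term Care Levy: 0.55% × $1620.00 = $8.91
Total: $59.09 + $8.91 = $68.00

$68.00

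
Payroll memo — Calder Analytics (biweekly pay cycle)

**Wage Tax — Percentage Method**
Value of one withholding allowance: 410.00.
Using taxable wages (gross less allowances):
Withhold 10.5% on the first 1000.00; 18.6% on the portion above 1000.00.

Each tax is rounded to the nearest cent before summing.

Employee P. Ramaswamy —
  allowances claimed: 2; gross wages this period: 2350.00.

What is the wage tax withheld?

Wage Tax: taxable = 2350.00 − 2×410.00 = 1530.00
  105.00 + 18.6% × (1530.00 − 1000.00) = 105.00 + 18.6% × 530.00 = 203.58

203.58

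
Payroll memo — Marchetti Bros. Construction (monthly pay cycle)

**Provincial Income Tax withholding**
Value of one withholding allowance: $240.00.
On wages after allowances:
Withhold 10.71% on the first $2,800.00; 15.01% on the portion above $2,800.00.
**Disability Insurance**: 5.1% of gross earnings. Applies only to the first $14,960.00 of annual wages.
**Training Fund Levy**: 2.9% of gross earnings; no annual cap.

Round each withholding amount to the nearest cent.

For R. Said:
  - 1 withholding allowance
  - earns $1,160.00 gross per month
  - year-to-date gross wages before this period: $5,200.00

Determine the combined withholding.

Provincial Income Tax: taxable = $1,160.00 − 1×$240.00 = $920.00
  10.71% × $920.00 = $98.53
Disability Insurance: 5.1% × $1,160.00 = $59.16
Training Fund Levy: 2.9% × $1,160.00 = $33.64
Total: $98.53 + $59.16 + $33.64 = $191.33

$191.33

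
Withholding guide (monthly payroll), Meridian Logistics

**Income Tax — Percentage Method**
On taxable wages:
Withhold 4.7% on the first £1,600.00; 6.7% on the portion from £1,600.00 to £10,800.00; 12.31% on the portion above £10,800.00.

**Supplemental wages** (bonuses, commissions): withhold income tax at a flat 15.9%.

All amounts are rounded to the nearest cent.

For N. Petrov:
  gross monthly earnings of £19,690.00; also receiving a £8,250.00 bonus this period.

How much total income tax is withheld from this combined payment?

Income Tax: taxable = £19,690.00
  £691.60 + 12.31% × (£19,690.00 − £10,800.00) = £691.60 + 12.31% × £8,890.00 = £1,785.96
Supplemental (15.9% flat on bonus): 15.9% × £8,250.00 = £1,311.75
Total income tax: £1,785.96 + £1,311.75 = £3,097.71

£3,097.71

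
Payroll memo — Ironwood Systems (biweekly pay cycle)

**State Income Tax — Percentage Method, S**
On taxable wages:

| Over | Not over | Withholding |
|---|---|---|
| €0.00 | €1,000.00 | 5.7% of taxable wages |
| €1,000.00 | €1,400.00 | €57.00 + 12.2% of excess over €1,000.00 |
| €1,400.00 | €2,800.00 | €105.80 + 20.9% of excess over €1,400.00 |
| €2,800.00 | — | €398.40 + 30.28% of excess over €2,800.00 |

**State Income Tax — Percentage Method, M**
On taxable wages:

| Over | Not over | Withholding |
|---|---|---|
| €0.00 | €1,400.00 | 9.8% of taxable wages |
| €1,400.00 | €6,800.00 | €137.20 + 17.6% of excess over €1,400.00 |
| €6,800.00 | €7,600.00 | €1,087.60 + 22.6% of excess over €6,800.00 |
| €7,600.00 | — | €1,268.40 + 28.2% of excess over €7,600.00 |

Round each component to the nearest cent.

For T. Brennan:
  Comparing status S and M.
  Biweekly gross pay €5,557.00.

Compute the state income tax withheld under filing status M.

€868.83

State Income Tax (M): taxable = €5,557.00
  €137.20 + 17.6% × (€5,557.00 − €1,400.00) = €137.20 + 17.6% × €4,157.00 = €868.83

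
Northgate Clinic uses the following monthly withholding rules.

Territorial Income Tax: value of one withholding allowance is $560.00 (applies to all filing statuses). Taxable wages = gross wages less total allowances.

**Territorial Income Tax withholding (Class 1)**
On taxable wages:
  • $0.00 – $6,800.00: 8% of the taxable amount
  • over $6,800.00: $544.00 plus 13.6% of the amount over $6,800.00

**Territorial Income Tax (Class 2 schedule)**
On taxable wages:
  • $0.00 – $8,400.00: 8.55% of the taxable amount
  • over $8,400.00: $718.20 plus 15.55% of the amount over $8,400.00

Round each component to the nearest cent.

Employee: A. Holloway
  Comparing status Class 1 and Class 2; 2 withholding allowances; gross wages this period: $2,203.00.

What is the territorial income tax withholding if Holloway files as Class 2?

Territorial Income Tax (Class 2): taxable = $2,203.00 − 2×$560.00 = $1,083.00
  8.55% × $1,083.00 = $92.60

$92.60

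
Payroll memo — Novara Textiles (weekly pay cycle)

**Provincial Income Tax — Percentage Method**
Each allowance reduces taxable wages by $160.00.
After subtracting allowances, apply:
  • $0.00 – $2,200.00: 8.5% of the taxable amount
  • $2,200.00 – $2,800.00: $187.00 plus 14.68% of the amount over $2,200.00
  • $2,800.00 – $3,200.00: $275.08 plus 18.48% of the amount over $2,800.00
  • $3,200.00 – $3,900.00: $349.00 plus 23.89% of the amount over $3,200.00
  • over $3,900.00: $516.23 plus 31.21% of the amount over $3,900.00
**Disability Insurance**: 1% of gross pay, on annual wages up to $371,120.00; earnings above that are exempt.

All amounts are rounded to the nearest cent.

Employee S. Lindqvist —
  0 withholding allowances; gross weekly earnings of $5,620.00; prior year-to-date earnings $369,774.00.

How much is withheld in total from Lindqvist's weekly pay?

$1,066.50

Provincial Income Tax: taxable = $5,620.00
  $516.23 + 31.21% × ($5,620.00 − $3,900.00) = $516.23 + 31.21% × $1,720.00 = $1,053.04
Disability Insurance: cap $371,120.00 − YTD $369,774.00 = $1,346.00 subject; 1% × $1,346.00 = $13.46
Total: $1,053.04 + $13.46 = $1,066.50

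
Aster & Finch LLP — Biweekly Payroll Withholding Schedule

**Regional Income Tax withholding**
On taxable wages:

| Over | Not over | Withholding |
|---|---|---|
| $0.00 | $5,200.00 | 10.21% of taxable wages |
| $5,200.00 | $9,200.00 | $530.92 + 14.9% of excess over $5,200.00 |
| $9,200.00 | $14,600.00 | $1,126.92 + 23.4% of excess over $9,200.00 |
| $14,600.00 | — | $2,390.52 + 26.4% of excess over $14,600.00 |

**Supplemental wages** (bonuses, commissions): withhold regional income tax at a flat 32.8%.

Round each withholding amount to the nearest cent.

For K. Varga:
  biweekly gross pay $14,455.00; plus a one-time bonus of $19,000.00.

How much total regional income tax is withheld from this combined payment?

Regional Income Tax: taxable = $14,455.00
  $1,126.92 + 23.4% × ($14,455.00 − $9,200.00) = $1,126.92 + 23.4% × $5,255.00 = $2,356.59
Supplemental (32.8% flat on bonus): 32.8% × $19,000.00 = $6,232.00
Total regional income tax: $2,356.59 + $6,232.00 = $8,588.59

$8,588.59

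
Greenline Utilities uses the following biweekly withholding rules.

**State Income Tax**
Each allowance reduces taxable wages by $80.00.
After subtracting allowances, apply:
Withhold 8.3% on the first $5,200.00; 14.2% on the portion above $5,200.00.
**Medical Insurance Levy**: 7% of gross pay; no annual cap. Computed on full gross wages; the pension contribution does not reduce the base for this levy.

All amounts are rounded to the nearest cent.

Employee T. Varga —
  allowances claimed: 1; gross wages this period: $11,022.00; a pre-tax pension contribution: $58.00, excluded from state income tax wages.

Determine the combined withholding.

$2,010.27

State Income Tax: taxable = $11,022.00 − $58.00 − 1×$80.00 = $10,884.00
  $431.60 + 14.2% × ($10,884.00 − $5,200.00) = $431.60 + 14.2% × $5,684.00 = $1,238.73
Medical Insurance Levy: 7% × $11,022.00 = $771.54
Total: $1,238.73 + $771.54 = $2,010.27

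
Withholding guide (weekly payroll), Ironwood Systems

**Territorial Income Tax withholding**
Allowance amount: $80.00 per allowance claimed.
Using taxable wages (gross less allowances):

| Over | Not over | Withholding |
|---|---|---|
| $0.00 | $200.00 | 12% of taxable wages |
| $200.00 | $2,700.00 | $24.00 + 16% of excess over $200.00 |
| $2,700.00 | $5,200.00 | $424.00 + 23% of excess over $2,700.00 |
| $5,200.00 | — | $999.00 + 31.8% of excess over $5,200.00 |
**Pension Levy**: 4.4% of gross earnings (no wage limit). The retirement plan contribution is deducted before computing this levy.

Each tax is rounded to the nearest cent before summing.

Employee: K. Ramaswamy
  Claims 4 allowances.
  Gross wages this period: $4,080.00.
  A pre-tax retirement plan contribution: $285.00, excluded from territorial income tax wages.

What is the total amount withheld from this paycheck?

$769.23

Territorial Income Tax: taxable = $4,080.00 − $285.00 − 4×$80.00 = $3,475.00
  $424.00 + 23% × ($3,475.00 − $2,700.00) = $424.00 + 23% × $775.00 = $602.25
Pension Levy: 4.4% × $3,795.00 = $166.98
Total: $602.25 + $166.98 = $769.23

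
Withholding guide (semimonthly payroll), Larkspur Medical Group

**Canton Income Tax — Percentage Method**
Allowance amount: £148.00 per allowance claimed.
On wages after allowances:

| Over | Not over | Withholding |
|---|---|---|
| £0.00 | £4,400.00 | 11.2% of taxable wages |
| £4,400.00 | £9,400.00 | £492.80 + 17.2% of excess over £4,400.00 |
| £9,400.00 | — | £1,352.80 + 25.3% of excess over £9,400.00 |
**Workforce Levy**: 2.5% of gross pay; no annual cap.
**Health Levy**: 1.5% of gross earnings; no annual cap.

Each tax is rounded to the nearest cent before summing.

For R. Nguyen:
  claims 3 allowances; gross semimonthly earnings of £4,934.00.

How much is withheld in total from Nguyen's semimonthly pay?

Canton Income Tax: taxable = £4,934.00 − 3×£148.00 = £4,490.00
  £492.80 + 17.2% × (£4,490.00 − £4,400.00) = £492.80 + 17.2% × £90.00 = £508.28
Workforce Levy: 2.5% × £4,934.00 = £123.35
Health Levy: 1.5% × £4,934.00 = £74.01
Total: £508.28 + £123.35 + £74.01 = £705.64

£705.64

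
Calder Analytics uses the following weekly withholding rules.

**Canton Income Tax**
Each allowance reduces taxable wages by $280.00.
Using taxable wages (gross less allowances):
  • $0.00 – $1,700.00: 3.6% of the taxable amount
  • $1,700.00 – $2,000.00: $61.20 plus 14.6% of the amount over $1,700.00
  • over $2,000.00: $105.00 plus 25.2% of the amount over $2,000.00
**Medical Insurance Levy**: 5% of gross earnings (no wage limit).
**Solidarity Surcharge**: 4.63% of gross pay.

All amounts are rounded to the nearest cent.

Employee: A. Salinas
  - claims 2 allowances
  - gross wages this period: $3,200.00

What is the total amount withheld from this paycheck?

Canton Income Tax: taxable = $3,200.00 − 2×$280.00 = $2,640.00
  $105.00 + 25.2% × ($2,640.00 − $2,000.00) = $105.00 + 25.2% × $640.00 = $266.28
Medical Insurance Levy: 5% × $3,200.00 = $160.00
Solidarity Surcharge: 4.63% × $3,200.00 = $148.16
Total: $266.28 + $160.00 + $148.16 = $574.44

$574.44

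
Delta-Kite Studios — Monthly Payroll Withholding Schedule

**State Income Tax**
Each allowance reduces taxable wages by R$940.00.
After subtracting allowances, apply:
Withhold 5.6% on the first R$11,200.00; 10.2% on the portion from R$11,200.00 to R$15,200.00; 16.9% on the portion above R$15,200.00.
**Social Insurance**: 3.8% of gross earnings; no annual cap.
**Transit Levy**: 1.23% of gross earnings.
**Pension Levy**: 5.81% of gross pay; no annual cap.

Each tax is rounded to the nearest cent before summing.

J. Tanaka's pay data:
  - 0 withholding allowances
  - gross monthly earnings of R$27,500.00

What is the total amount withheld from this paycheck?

State Income Tax: taxable = R$27,500.00
  R$1,035.20 + 16.9% × (R$27,500.00 − R$15,200.00) = R$1,035.20 + 16.9% × R$12,300.00 = R$3,113.90
Social Insurance: 3.8% × R$27,500.00 = R$1,045.00
Transit Levy: 1.23% × R$27,500.00 = R$338.25
Pension Levy: 5.81% × R$27,500.00 = R$1,597.75
Total: R$3,113.90 + R$1,045.00 + R$338.25 + R$1,597.75 = R$6,094.90

R$6,094.90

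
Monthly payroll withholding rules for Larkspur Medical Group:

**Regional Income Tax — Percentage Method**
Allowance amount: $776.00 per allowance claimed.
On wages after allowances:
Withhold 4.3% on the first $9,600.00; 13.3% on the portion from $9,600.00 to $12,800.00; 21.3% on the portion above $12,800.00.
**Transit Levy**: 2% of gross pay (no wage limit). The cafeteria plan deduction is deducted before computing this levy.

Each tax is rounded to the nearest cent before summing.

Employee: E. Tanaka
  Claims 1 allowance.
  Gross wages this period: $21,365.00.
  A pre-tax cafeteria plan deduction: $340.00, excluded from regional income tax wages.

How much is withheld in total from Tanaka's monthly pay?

Regional Income Tax: taxable = $21,365.00 − $340.00 − 1×$776.00 = $20,249.00
  $838.40 + 21.3% × ($20,249.00 − $12,800.00) = $838.40 + 21.3% × $7,449.00 = $2,425.04
Transit Levy: 2% × $21,025.00 = $420.50
Total: $2,425.04 + $420.50 = $2,845.54

$2,845.54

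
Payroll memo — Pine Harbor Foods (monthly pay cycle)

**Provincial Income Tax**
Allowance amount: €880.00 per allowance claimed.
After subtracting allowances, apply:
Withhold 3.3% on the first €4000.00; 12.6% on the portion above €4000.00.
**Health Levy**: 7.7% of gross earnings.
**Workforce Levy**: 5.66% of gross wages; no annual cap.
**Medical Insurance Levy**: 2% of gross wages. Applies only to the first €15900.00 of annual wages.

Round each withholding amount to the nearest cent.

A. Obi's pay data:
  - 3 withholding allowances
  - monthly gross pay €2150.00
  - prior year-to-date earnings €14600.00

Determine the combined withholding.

Provincial Income Tax: taxable = €2150.00 − 3×€880.00 = €-490.00
  Taxable ≤ 0 → €0.00
Health Levy: 7.7% × €2150.00 = €165.55
Workforce Levy: 5.66% × €2150.00 = €121.69
Medical Insurance Levy: cap €15900.00 − YTD €14600.00 = €1300.00 subject; 2% × €1300.00 = €26.00
Total: €0.00 + €165.55 + €121.69 + €26.00 = €313.24

€313.24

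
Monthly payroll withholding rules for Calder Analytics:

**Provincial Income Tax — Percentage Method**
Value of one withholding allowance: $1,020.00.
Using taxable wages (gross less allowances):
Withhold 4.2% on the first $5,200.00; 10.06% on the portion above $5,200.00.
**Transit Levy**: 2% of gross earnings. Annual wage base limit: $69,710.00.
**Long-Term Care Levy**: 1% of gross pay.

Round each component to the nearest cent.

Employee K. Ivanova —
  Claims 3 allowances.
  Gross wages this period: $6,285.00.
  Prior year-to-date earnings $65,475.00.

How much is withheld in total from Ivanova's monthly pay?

$283.00

Provincial Income Tax: taxable = $6,285.00 − 3×$1,020.00 = $3,225.00
  4.2% × $3,225.00 = $135.45
Transit Levy: cap $69,710.00 − YTD $65,475.00 = $4,235.00 subject; 2% × $4,235.00 = $84.70
Long-Term Care Levy: 1% × $6,285.00 = $62.85
Total: $135.45 + $84.70 + $62.85 = $283.00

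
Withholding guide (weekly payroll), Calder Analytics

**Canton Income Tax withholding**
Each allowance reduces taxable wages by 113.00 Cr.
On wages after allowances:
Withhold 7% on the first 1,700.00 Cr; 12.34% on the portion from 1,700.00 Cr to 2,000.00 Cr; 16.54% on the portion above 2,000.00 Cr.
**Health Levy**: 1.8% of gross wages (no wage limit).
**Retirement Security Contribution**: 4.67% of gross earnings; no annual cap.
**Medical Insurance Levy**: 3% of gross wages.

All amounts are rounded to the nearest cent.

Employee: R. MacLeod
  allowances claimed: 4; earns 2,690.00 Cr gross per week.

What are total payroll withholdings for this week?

Canton Income Tax: taxable = 2,690.00 Cr − 4×113.00 Cr = 2,238.00 Cr
  156.02 Cr + 16.54% × (2,238.00 Cr − 2,000.00 Cr) = 156.02 Cr + 16.54% × 238.00 Cr = 195.39 Cr
Health Levy: 1.8% × 2,690.00 Cr = 48.42 Cr
Retirement Security Contribution: 4.67% × 2,690.00 Cr = 125.62 Cr
Medical Insurance Levy: 3% × 2,690.00 Cr = 80.70 Cr
Total: 195.39 Cr + 48.42 Cr + 125.62 Cr + 80.70 Cr = 450.13 Cr

450.13 Cr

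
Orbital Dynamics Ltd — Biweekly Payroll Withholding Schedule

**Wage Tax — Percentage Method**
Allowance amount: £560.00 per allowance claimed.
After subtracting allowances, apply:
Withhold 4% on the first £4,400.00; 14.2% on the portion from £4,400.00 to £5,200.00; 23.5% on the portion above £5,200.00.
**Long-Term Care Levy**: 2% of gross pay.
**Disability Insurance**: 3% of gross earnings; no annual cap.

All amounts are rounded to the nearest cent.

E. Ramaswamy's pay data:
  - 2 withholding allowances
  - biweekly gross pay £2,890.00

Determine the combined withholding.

£215.30

Wage Tax: taxable = £2,890.00 − 2×£560.00 = £1,770.00
  4% × £1,770.00 = £70.80
Long-Term Care Levy: 2% × £2,890.00 = £57.80
Disability Insurance: 3% × £2,890.00 = £86.70
Total: £70.80 + £57.80 + £86.70 = £215.30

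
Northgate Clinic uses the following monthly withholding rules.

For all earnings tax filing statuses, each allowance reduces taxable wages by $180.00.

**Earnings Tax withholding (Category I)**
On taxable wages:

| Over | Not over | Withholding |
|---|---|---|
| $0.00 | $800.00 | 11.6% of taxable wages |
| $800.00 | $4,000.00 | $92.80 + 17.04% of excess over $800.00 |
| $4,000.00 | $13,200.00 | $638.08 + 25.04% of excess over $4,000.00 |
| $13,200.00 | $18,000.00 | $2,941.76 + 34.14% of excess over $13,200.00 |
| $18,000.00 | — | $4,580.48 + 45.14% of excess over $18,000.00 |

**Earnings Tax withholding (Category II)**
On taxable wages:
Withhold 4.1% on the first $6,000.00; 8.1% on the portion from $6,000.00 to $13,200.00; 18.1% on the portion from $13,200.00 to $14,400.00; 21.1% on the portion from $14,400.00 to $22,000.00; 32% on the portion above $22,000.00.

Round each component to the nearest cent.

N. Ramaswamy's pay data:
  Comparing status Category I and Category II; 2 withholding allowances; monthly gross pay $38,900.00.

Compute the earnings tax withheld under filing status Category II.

$7,942.80

Earnings Tax (Category II): taxable = $38,900.00 − 2×$180.00 = $38,540.00
  $2,650.00 + 32% × ($38,540.00 − $22,000.00) = $2,650.00 + 32% × $16,540.00 = $7,942.80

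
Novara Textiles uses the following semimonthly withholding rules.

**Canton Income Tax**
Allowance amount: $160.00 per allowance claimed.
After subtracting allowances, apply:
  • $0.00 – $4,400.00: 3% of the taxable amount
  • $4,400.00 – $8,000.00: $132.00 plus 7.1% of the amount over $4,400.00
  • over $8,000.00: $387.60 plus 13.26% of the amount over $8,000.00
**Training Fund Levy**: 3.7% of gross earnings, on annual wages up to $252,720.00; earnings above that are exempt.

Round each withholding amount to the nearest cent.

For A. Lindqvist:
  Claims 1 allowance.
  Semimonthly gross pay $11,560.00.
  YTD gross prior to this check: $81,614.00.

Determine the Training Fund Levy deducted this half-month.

$427.72

Training Fund Levy: 3.7% × $11,560.00 = $427.72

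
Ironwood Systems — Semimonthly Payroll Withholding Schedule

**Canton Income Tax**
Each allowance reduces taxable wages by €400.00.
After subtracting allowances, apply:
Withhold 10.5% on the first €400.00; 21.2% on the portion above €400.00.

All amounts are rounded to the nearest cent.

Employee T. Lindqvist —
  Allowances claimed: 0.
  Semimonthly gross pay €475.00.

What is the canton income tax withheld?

€57.90

Canton Income Tax: taxable = €475.00
  €42.00 + 21.2% × (€475.00 − €400.00) = €42.00 + 21.2% × €75.00 = €57.90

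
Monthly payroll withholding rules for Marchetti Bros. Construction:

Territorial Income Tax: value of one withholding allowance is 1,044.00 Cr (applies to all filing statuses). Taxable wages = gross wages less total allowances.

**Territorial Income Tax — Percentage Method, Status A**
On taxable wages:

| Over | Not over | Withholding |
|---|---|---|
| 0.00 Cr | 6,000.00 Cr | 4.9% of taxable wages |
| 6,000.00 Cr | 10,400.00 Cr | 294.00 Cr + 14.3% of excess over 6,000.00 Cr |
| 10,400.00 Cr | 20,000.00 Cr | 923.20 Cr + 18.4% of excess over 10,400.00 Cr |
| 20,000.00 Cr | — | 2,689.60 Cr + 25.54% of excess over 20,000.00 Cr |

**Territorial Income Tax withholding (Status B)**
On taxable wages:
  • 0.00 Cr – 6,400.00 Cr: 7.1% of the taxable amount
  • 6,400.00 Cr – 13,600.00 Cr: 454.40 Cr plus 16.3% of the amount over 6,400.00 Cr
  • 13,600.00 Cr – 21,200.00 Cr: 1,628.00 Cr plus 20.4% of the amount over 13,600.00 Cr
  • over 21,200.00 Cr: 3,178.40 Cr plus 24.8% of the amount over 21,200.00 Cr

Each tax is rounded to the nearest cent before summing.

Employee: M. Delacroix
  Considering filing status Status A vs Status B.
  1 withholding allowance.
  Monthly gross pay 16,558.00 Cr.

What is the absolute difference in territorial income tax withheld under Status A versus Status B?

154.28 Cr

Territorial Income Tax (Status A): taxable = 16,558.00 Cr − 1×1,044.00 Cr = 15,514.00 Cr
  923.20 Cr + 18.4% × (15,514.00 Cr − 10,400.00 Cr) = 923.20 Cr + 18.4% × 5,114.00 Cr = 1,864.18 Cr
Territorial Income Tax (Status B): taxable = 16,558.00 Cr − 1×1,044.00 Cr = 15,514.00 Cr
  1,628.00 Cr + 20.4% × (15,514.00 Cr − 13,600.00 Cr) = 1,628.00 Cr + 20.4% × 1,914.00 Cr = 2,018.46 Cr
Difference: |1,864.18 Cr − 2,018.46 Cr| = 154.28 Cr (higher under Status B)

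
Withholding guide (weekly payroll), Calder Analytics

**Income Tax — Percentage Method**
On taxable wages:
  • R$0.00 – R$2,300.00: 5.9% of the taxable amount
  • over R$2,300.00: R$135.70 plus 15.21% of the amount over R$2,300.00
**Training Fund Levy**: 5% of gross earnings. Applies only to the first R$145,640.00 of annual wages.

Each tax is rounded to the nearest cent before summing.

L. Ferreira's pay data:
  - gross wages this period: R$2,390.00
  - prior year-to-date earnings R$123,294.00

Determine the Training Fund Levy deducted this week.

R$119.50

Training Fund Levy: 5% × R$2,390.00 = R$119.50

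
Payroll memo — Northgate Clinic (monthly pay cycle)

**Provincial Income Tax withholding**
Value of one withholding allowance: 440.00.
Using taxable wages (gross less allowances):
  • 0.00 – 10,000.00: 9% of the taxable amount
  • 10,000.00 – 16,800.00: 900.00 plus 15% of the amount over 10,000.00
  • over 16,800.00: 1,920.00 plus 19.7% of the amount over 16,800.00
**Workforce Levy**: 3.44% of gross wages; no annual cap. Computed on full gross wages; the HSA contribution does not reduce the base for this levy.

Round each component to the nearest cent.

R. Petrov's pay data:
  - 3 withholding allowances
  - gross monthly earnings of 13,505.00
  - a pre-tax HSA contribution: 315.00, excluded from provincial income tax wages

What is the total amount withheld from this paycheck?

1,645.07

Provincial Income Tax: taxable = 13,505.00 − 315.00 − 3×440.00 = 11,870.00
  900.00 + 15% × (11,870.00 − 10,000.00) = 900.00 + 15% × 1,870.00 = 1,180.50
Workforce Levy: 3.44% × 13,505.00 = 464.57
Total: 1,180.50 + 464.57 = 1,645.07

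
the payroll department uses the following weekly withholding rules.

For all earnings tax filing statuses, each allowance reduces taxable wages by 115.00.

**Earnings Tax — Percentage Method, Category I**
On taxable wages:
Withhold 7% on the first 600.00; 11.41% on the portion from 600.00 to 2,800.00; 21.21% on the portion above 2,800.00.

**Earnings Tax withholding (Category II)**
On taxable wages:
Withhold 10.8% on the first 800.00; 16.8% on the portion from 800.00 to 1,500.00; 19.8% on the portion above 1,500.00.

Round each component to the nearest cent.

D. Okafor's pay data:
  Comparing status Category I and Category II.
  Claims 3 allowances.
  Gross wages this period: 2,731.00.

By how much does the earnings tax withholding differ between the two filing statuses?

133.65

Earnings Tax (Category I): taxable = 2,731.00 − 3×115.00 = 2,386.00
  42.00 + 11.41% × (2,386.00 − 600.00) = 42.00 + 11.41% × 1,786.00 = 245.78
Earnings Tax (Category II): taxable = 2,731.00 − 3×115.00 = 2,386.00
  204.00 + 19.8% × (2,386.00 − 1,500.00) = 204.00 + 19.8% × 886.00 = 379.43
Difference: |245.78 − 379.43| = 133.65 (higher under Category II)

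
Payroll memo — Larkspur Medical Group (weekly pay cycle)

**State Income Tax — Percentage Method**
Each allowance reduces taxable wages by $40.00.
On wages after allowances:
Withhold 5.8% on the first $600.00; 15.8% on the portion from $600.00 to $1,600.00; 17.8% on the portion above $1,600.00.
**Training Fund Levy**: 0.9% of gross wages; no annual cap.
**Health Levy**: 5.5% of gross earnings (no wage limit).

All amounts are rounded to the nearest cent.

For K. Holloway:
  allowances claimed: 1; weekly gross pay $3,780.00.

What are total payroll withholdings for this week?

$815.64

State Income Tax: taxable = $3,780.00 − 1×$40.00 = $3,740.00
  $192.80 + 17.8% × ($3,740.00 − $1,600.00) = $192.80 + 17.8% × $2,140.00 = $573.72
Training Fund Levy: 0.9% × $3,780.00 = $34.02
Health Levy: 5.5% × $3,780.00 = $207.90
Total: $573.72 + $34.02 + $207.90 = $815.64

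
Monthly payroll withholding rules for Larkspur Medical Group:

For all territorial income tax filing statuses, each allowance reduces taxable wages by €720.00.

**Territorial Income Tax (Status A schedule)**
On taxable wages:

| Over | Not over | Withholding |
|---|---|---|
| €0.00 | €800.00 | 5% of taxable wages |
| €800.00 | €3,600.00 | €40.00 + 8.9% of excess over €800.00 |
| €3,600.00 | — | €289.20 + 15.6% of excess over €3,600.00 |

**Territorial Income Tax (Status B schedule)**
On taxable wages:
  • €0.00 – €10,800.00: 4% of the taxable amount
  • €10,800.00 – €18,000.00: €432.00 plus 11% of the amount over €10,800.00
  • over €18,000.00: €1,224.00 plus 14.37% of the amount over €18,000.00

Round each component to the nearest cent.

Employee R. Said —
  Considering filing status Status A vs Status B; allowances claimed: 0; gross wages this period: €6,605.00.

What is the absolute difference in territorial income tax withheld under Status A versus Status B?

€493.78

Territorial Income Tax (Status A): taxable = €6,605.00
  €289.20 + 15.6% × (€6,605.00 − €3,600.00) = €289.20 + 15.6% × €3,005.00 = €757.98
Territorial Income Tax (Status B): taxable = €6,605.00
  4% × €6,605.00 = €264.20
Difference: |€757.98 − €264.20| = €493.78 (higher under Status A)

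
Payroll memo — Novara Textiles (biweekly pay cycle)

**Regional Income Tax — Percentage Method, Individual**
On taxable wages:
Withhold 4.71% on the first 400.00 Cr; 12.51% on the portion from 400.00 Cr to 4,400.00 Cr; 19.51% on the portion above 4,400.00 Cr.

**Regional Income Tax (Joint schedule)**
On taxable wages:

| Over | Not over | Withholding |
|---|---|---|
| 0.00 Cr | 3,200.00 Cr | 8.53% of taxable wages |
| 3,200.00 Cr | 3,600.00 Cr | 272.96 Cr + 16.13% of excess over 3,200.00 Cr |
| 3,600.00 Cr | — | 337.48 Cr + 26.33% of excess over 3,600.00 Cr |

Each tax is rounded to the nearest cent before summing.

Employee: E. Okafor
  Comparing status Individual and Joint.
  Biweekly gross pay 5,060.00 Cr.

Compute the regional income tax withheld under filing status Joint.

721.90 Cr

Regional Income Tax (Joint): taxable = 5,060.00 Cr
  337.48 Cr + 26.33% × (5,060.00 Cr − 3,600.00 Cr) = 337.48 Cr + 26.33% × 1,460.00 Cr = 721.90 Cr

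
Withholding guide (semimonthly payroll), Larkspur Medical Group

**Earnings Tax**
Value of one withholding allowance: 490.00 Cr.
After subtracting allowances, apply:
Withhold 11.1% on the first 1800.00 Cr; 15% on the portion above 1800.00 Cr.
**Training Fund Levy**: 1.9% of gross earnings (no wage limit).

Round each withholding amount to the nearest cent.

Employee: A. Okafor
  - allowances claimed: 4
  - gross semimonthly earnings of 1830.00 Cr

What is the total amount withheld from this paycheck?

34.77 Cr

Earnings Tax: taxable = 1830.00 Cr − 4×490.00 Cr = -130.00 Cr
  Taxable ≤ 0 → 0.00 Cr
Training Fund Levy: 1.9% × 1830.00 Cr = 34.77 Cr
Total: 0.00 Cr + 34.77 Cr = 34.77 Cr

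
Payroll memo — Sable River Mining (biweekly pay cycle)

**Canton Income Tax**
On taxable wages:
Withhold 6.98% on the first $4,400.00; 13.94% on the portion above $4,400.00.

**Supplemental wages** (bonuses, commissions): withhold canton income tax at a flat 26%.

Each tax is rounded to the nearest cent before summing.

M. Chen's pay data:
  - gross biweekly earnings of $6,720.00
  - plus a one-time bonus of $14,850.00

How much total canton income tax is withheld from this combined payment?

$4,491.53

Canton Income Tax: taxable = $6,720.00
  $307.12 + 13.94% × ($6,720.00 − $4,400.00) = $307.12 + 13.94% × $2,320.00 = $630.53
Supplemental (26% flat on bonus): 26% × $14,850.00 = $3,861.00
Total canton income tax: $630.53 + $3,861.00 = $4,491.53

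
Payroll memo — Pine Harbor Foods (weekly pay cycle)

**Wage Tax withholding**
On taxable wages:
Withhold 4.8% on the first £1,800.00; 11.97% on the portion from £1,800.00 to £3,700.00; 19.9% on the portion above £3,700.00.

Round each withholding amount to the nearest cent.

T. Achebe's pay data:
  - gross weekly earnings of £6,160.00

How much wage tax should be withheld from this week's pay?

£803.37

Wage Tax: taxable = £6,160.00
  £313.83 + 19.9% × (£6,160.00 − £3,700.00) = £313.83 + 19.9% × £2,460.00 = £803.37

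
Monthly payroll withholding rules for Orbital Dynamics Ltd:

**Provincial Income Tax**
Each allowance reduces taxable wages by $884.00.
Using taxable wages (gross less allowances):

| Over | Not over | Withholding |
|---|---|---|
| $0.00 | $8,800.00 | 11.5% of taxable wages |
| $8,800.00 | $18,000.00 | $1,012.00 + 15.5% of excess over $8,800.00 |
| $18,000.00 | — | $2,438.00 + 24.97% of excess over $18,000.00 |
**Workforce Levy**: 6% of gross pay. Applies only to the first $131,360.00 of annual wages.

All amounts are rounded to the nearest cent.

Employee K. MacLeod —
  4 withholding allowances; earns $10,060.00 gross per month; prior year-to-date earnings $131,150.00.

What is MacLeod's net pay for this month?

Provincial Income Tax: taxable = $10,060.00 − 4×$884.00 = $6,524.00
  11.5% × $6,524.00 = $750.26
Workforce Levy: cap $131,360.00 − YTD $131,150.00 = $210.00 subject; 6% × $210.00 = $12.60
Total withheld: $750.26 + $12.60 = $762.86
Net pay: $10,060.00 − $762.86 = $9,297.14

$9,297.14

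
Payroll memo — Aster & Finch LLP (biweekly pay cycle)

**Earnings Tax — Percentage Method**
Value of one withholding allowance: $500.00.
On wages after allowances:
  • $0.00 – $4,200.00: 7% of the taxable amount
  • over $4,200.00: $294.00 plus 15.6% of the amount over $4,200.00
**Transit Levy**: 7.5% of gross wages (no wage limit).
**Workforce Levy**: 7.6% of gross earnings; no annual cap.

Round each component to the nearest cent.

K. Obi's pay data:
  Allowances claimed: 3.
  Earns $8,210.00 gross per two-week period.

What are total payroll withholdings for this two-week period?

$1,925.27

Earnings Tax: taxable = $8,210.00 − 3×$500.00 = $6,710.00
  $294.00 + 15.6% × ($6,710.00 − $4,200.00) = $294.00 + 15.6% × $2,510.00 = $685.56
Transit Levy: 7.5% × $8,210.00 = $615.75
Workforce Levy: 7.6% × $8,210.00 = $623.96
Total: $685.56 + $615.75 + $623.96 = $1,925.27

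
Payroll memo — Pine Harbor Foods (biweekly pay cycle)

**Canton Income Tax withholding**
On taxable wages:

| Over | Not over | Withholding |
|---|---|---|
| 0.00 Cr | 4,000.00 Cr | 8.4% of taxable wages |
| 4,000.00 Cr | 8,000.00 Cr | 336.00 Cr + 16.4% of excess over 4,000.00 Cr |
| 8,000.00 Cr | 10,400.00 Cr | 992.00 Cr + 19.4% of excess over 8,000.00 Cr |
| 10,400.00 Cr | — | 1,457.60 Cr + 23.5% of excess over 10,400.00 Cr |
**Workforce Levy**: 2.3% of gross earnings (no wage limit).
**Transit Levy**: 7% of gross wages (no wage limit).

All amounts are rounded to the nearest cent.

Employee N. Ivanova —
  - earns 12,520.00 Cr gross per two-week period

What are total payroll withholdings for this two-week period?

Canton Income Tax: taxable = 12,520.00 Cr
  1,457.60 Cr + 23.5% × (12,520.00 Cr − 10,400.00 Cr) = 1,457.60 Cr + 23.5% × 2,120.00 Cr = 1,955.80 Cr
Workforce Levy: 2.3% × 12,520.00 Cr = 287.96 Cr
Transit Levy: 7% × 12,520.00 Cr = 876.40 Cr
Total: 1,955.80 Cr + 287.96 Cr + 876.40 Cr = 3,120.16 Cr

3,120.16 Cr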